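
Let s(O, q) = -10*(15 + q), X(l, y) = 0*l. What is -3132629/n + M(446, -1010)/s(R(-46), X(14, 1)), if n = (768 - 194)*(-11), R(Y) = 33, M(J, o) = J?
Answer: 233539153/473550 ≈ 493.17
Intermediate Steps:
X(l, y) = 0
s(O, q) = -150 - 10*q
n = -6314 (n = 574*(-11) = -6314)
-3132629/n + M(446, -1010)/s(R(-46), X(14, 1)) = -3132629/(-6314) + 446/(-150 - 10*0) = -3132629*(-1/6314) + 446/(-150 + 0) = 3132629/6314 + 446/(-150) = 3132629/6314 + 446*(-1/150) = 3132629/6314 - 223/75 = 233539153/473550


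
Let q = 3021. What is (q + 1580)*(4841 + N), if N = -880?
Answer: 18224561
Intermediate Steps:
(q + 1580)*(4841 + N) = (3021 + 1580)*(4841 - 880) = 4601*3961 = 18224561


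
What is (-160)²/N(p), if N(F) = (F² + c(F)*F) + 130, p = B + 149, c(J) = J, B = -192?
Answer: 6400/957 ≈ 6.6876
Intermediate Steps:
p = -43 (p = -192 + 149 = -43)
N(F) = 130 + 2*F² (N(F) = (F² + F*F) + 130 = (F² + F²) + 130 = 2*F² + 130 = 130 + 2*F²)
(-160)²/N(p) = (-160)²/(130 + 2*(-43)²) = 25600/(130 + 2*1849) = 25600/(130 + 3698) = 25600/3828 = 25600*(1/3828) = 6400/957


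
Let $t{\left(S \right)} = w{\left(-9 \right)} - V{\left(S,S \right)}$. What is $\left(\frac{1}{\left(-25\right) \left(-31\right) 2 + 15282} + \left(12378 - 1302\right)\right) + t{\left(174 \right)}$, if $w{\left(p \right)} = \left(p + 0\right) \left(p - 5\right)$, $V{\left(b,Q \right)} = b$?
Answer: $\frac{185623297}{16832} \approx 11028.0$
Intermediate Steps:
$w{\left(p \right)} = p \left(-5 + p\right)$
$t{\left(S \right)} = 126 - S$ ($t{\left(S \right)} = - 9 \left(-5 - 9\right) - S = \left(-9\right) \left(-14\right) - S = 126 - S$)
$\left(\frac{1}{\left(-25\right) \left(-31\right) 2 + 15282} + \left(12378 - 1302\right)\right) + t{\left(174 \right)} = \left(\frac{1}{\left(-25\right) \left(-31\right) 2 + 15282} + \left(12378 - 1302\right)\right) + \left(126 - 174\right) = \left(\frac{1}{775 \cdot 2 + 15282} + \left(12378 - 1302\right)\right) + \left(126 - 174\right) = \left(\frac{1}{1550 + 15282} + 11076\right) - 48 = \left(\frac{1}{16832} + 11076\right) - 48 = \frac{186431233}{16832} - 48 = \frac{185623297}{16832}$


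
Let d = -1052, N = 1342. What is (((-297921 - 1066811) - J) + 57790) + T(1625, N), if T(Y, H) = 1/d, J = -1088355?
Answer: -229953525/1052 ≈ -2.1859e+5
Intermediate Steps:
T(Y, H) = -1/1052 (T(Y, H) = 1/(-1052) = -1/1052)
(((-297921 - 1066811) - J) + 57790) + T(1625, N) = (((-297921 - 1066811) - 1*(-1088355)) + 57790) - 1/1052 = ((-1364732 + 1088355) + 57790) - 1/1052 = (-276377 + 57790) - 1/1052 = -218587 - 1/1052 = -229953525/1052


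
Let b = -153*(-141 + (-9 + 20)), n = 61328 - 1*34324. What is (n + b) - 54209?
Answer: -7315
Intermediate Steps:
n = 27004 (n = 61328 - 34324 = 27004)
b = 19890 (b = -153*(-141 + 11) = -153*(-130) = 19890)
(n + b) - 54209 = (27004 + 19890) - 54209 = 46894 - 54209 = -7315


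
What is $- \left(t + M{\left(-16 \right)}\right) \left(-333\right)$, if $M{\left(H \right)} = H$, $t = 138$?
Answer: $40626$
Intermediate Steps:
$- \left(t + M{\left(-16 \right)}\right) \left(-333\right) = - \left(138 - 16\right) \left(-333\right) = - 122 \left(-333\right) = \left(-1\right) \left(-40626\right) = 40626$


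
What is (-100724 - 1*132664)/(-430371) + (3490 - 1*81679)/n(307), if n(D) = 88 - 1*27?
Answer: -3737337939/2916959 ≈ -1281.2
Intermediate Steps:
n(D) = 61 (n(D) = 88 - 27 = 61)
(-100724 - 1*132664)/(-430371) + (3490 - 1*81679)/n(307) = (-100724 - 1*132664)/(-430371) + (3490 - 1*81679)/61 = (-100724 - 132664)*(-1/430371) + (3490 - 81679)*(1/61) = -233388*(-1/430371) - 78189*1/61 = 25932/47819 - 78189/61 = -3737337939/2916959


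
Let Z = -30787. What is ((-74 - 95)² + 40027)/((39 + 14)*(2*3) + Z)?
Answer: -68588/30469 ≈ -2.2511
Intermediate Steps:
((-74 - 95)² + 40027)/((39 + 14)*(2*3) + Z) = ((-74 - 95)² + 40027)/((39 + 14)*(2*3) - 30787) = ((-169)² + 40027)/(53*6 - 30787) = (28561 + 40027)/(318 - 30787) = 68588/(-30469) = 68588*(-1/30469) = -68588/30469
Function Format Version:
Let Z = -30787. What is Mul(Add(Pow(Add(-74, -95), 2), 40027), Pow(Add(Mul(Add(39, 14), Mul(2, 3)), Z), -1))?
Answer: Rational(-68588, 30469) ≈ -2.2511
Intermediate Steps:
Mul(Add(Pow(Add(-74, -95), 2), 40027), Pow(Add(Mul(Add(39, 14), Mul(2, 3)), Z), -1)) = Mul(Add(Pow(Add(-74, -95), 2), 40027), Pow(Add(Mul(Add(39, 14), Mul(2, 3)), -30787), -1)) = Mul(Add(Pow(-169, 2), 40027), Pow(Add(Mul(53, 6), -30787), -1)) = Mul(Add(28561, 40027), Pow(Add(318, -30787), -1)) = Mul(68588, Pow(-30469, -1)) = Mul(68588, Rational(-1, 30469)) = Rational(-68588, 30469)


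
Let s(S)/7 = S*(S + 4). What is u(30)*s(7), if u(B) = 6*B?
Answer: 97020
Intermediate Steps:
s(S) = 7*S*(4 + S) (s(S) = 7*(S*(S + 4)) = 7*(S*(4 + S)) = 7*S*(4 + S))
u(30)*s(7) = (6*30)*(7*7*(4 + 7)) = 180*(7*7*11) = 180*539 = 97020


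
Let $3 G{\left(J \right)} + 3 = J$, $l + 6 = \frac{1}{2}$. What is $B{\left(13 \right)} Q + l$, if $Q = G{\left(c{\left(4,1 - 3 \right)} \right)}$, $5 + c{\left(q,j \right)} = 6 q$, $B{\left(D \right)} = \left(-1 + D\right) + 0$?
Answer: $\frac{117}{2} \approx 58.5$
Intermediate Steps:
$B{\left(D \right)} = -1 + D$
$c{\left(q,j \right)} = -5 + 6 q$
$l = - \frac{11}{2}$ ($l = -6 + \frac{1}{2} = - \frac{11}{2} \approx -5.5$)
$G{\left(J \right)} = -1 + \frac{J}{3}$
$Q = \frac{16}{3}$ ($Q = -1 + \frac{-5 + 6 \cdot 4}{3} = -1 + \frac{-5 + 24}{3} = -1 + \frac{1}{3} \cdot 19 = -1 + \frac{19}{3} = \frac{16}{3} \approx 5.3333$)
$B{\left(13 \right)} Q + l = \left(-1 + 13\right) \frac{16}{3} - \frac{11}{2} = 12 \cdot \frac{16}{3} - \frac{11}{2} = 64 - \frac{11}{2} = \frac{117}{2}$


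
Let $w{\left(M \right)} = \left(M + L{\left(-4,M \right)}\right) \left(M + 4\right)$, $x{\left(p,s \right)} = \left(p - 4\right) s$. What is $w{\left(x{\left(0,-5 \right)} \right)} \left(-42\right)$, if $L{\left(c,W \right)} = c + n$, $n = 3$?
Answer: $-19152$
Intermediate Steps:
$L{\left(c,W \right)} = 3 + c$ ($L{\left(c,W \right)} = c + 3 = 3 + c$)
$x{\left(p,s \right)} = s \left(-4 + p\right)$ ($x{\left(p,s \right)} = \left(-4 + p\right) s = s \left(-4 + p\right)$)
$w{\left(M \right)} = \left(-1 + M\right) \left(4 + M\right)$ ($w{\left(M \right)} = \left(M + \left(3 - 4\right)\right) \left(M + 4\right) = \left(M - 1\right) \left(4 + M\right) = \left(-1 + M\right) \left(4 + M\right)$)
$w{\left(x{\left(0,-5 \right)} \right)} \left(-42\right) = \left(-4 + \left(- 5 \left(-4 + 0\right)\right)^{2} + 3 \left(- 5 \left(-4 + 0\right)\right)\right) \left(-42\right) = \left(-4 + \left(\left(-5\right) \left(-4\right)\right)^{2} + 3 \left(\left(-5\right) \left(-4\right)\right)\right) \left(-42\right) = \left(-4 + 20^{2} + 3 \cdot 20\right) \left(-42\right) = \left(-4 + 400 + 60\right) \left(-42\right) = 456 \left(-42\right) = -19152$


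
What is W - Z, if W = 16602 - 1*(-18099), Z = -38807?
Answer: 73508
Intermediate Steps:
W = 34701 (W = 16602 + 18099 = 34701)
W - Z = 34701 - 1*(-38807) = 34701 + 38807 = 73508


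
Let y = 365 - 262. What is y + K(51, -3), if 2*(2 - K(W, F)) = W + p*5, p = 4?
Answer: 139/2 ≈ 69.500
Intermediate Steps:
y = 103
K(W, F) = -8 - W/2 (K(W, F) = 2 - (W + 4*5)/2 = 2 - (W + 20)/2 = 2 - (20 + W)/2 = 2 + (-10 - W/2) = -8 - W/2)
y + K(51, -3) = 103 + (-8 - 1/2*51) = 103 + (-8 - 51/2) = 103 - 67/2 = 139/2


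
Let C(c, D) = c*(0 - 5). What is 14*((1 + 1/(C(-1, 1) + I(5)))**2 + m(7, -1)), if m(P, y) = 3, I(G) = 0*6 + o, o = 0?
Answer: 1554/25 ≈ 62.160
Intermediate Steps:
I(G) = 0 (I(G) = 0*6 + 0 = 0 + 0 = 0)
C(c, D) = -5*c (C(c, D) = c*(-5) = -5*c)
14*((1 + 1/(C(-1, 1) + I(5)))**2 + m(7, -1)) = 14*((1 + 1/(-5*(-1) + 0))**2 + 3) = 14*((1 + 1/(5 + 0))**2 + 3) = 14*((1 + 1/5)**2 + 3) = 14*((6/5)**2 + 3) = 14*(36/25 + 3) = 14*(111/25) = 1554/25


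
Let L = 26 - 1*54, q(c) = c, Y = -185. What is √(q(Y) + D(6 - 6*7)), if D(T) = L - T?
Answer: I*√177 ≈ 13.304*I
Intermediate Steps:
L = -28 (L = 26 - 54 = -28)
D(T) = -28 - T
√(q(Y) + D(6 - 6*7)) = √(-185 + (-28 - (6 - 6*7))) = √(-185 + (-28 - (6 - 42))) = √(-185 + (-28 - 1*(-36))) = √(-185 + (-28 + 36)) = √(-185 + 8) = √(-177) = I*√177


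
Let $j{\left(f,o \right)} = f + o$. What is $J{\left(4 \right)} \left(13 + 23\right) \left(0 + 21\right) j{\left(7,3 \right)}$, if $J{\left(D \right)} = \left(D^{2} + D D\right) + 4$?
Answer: $272160$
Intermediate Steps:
$J{\left(D \right)} = 4 + 2 D^{2}$ ($J{\left(D \right)} = \left(D^{2} + D^{2}\right) + 4 = 2 D^{2} + 4 = 4 + 2 D^{2}$)
$J{\left(4 \right)} \left(13 + 23\right) \left(0 + 21\right) j{\left(7,3 \right)} = \left(4 + 2 \cdot 4^{2}\right) \left(13 + 23\right) \left(0 + 21\right) \left(7 + 3\right) = \left(4 + 2 \cdot 16\right) 36 \cdot 21 \cdot 10 = \left(4 + 32\right) 756 \cdot 10 = 36 \cdot 756 \cdot 10 = 27216 \cdot 10 = 272160$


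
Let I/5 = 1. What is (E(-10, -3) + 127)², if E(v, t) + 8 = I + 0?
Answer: 15376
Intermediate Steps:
I = 5 (I = 5*1 = 5)
E(v, t) = -3 (E(v, t) = -8 + (5 + 0) = -8 + 5 = -3)
(E(-10, -3) + 127)² = (-3 + 127)² = 124² = 15376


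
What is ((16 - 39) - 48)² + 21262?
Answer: 26303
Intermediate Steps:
((16 - 39) - 48)² + 21262 = (-23 - 48)² + 21262 = (-71)² + 21262 = 5041 + 21262 = 26303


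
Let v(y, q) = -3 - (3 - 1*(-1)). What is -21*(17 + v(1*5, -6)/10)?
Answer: -3423/10 ≈ -342.30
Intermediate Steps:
v(y, q) = -7 (v(y, q) = -3 - (3 + 1) = -3 - 1*4 = -3 - 4 = -7)
-21*(17 + v(1*5, -6)/10) = -21*(17 - 7/10) = -21*163/10 = -3423/10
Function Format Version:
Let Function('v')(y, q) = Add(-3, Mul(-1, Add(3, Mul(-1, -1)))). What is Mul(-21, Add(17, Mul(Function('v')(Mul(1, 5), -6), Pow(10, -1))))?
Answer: Rational(-3423, 10) ≈ -342.30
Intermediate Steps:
Function('v')(y, q) = -7 (Function('v')(y, q) = Add(-3, Mul(-1, Add(3, 1))) = Add(-3, Mul(-1, 4)) = Add(-3, -4) = -7)
Mul(-21, Add(17, Mul(Function('v')(Mul(1, 5), -6), Pow(10, -1)))) = Mul(-21, Add(17, Mul(-7, Pow(10, -1)))) = Mul(-21, Add(17, Mul(-7, Rational(1, 10)))) = Mul(-21, Add(17, Rational(-7, 10))) = Mul(-21, Rational(163, 10)) = Rational(-3423, 10)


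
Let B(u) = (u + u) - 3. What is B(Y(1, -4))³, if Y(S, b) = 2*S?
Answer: 1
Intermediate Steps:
B(u) = -3 + 2*u (B(u) = 2*u - 3 = -3 + 2*u)
B(Y(1, -4))³ = (-3 + 2*(2*1))³ = (-3 + 2*2)³ = (-3 + 4)³ = 1³ = 1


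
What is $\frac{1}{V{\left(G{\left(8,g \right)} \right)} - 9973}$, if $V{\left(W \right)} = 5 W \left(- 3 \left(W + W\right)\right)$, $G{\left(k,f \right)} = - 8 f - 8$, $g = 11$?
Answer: $- \frac{1}{286453} \approx -3.491 \cdot 10^{-6}$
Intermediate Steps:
$G{\left(k,f \right)} = -8 - 8 f$
$V{\left(W \right)} = - 30 W^{2}$ ($V{\left(W \right)} = 5 W \left(- 3 \cdot 2 W\right) = 5 W \left(- 6 W\right) = - 30 W^{2}$)
$\frac{1}{V{\left(G{\left(8,g \right)} \right)} - 9973} = \frac{1}{- 30 \left(-8 - 88\right)^{2} - 9973} = \frac{1}{- 30 \left(-96\right)^{2} - 9973} = \frac{1}{\left(-30\right) 9216 - 9973} = \frac{1}{-276480 - 9973} = \frac{1}{-286453} = - \frac{1}{286453}$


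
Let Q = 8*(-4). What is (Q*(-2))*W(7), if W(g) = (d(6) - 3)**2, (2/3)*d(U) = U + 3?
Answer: 7056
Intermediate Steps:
d(U) = 9/2 + 3*U/2 (d(U) = 3*(U + 3)/2 = 3*(3 + U)/2 = 9/2 + 3*U/2)
Q = -32
W(g) = 441/4 (W(g) = ((9/2 + (3/2)*6) - 3)**2 = ((9/2 + 9) - 3)**2 = (27/2 - 3)**2 = (21/2)**2 = 441/4)
(Q*(-2))*W(7) = -32*(-2)*(441/4) = 64*(441/4) = 7056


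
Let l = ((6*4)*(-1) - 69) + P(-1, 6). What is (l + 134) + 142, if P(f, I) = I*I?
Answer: 219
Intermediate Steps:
P(f, I) = I**2
l = -57 (l = ((6*4)*(-1) - 69) + 6**2 = (24*(-1) - 69) + 36 = (-24 - 69) + 36 = -93 + 36 = -57)
(l + 134) + 142 = (-57 + 134) + 142 = 77 + 142 = 219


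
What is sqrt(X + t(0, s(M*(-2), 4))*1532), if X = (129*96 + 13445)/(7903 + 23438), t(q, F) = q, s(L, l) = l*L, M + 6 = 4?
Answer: sqrt(809506689)/31341 ≈ 0.90781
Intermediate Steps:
M = -2 (M = -6 + 4 = -2)
s(L, l) = L*l
X = 25829/31341 (X = (12384 + 13445)/31341 = 25829*(1/31341) = 25829/31341 ≈ 0.82413)
sqrt(X + t(0, s(M*(-2), 4))*1532) = sqrt(25829/31341 + 0*1532) = sqrt(25829/31341 + 0) = sqrt(25829/31341) = sqrt(809506689)/31341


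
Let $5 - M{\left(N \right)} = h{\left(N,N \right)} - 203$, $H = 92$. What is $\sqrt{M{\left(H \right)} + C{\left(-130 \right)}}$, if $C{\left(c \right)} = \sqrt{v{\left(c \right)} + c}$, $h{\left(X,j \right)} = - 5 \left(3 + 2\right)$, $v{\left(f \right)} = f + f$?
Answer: $\sqrt{233 + i \sqrt{390}} \approx 15.278 + 0.6463 i$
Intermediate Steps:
$v{\left(f \right)} = 2 f$
$h{\left(X,j \right)} = -25$ ($h{\left(X,j \right)} = \left(-5\right) 5 = -25$)
$C{\left(c \right)} = \sqrt{3} \sqrt{c}$ ($C{\left(c \right)} = \sqrt{2 c + c} = \sqrt{3 c} = \sqrt{3} \sqrt{c}$)
$M{\left(N \right)} = 233$ ($M{\left(N \right)} = 5 - \left(-25 - 203\right) = 5 - -228 = 5 + 228 = 233$)
$\sqrt{M{\left(H \right)} + C{\left(-130 \right)}} = \sqrt{233 + \sqrt{3} \sqrt{-130}} = \sqrt{233 + \sqrt{3} i \sqrt{130}} = \sqrt{233 + i \sqrt{390}}$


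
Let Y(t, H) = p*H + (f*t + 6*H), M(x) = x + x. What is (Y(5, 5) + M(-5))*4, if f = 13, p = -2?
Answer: 300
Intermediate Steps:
M(x) = 2*x
Y(t, H) = 4*H + 13*t (Y(t, H) = -2*H + (13*t + 6*H) = -2*H + (6*H + 13*t) = 4*H + 13*t)
(Y(5, 5) + M(-5))*4 = ((4*5 + 13*5) + 2*(-5))*4 = ((20 + 65) - 10)*4 = (85 - 10)*4 = 75*4 = 300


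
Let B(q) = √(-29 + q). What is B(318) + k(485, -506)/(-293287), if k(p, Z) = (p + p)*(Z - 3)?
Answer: 5479609/293287 ≈ 18.683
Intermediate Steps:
k(p, Z) = 2*p*(-3 + Z) (k(p, Z) = (2*p)*(-3 + Z) = 2*p*(-3 + Z))
B(318) + k(485, -506)/(-293287) = √(-29 + 318) + (2*485*(-3 - 506))/(-293287) = √289 + (2*485*(-509))*(-1/293287) = 17 - 493730*(-1/293287) = 17 + 493730/293287 = 5479609/293287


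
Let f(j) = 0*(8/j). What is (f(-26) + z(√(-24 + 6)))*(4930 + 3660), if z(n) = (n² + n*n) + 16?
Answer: -171800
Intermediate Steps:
z(n) = 16 + 2*n² (z(n) = (n² + n²) + 16 = 2*n² + 16 = 16 + 2*n²)
f(j) = 0
(f(-26) + z(√(-24 + 6)))*(4930 + 3660) = (0 + (16 + 2*(√(-24 + 6))²))*(4930 + 3660) = (0 + (16 + 2*(√(-18))²))*8590 = (0 + (16 + 2*(3*I*√2)²))*8590 = (0 + (16 + 2*(-18)))*8590 = (0 + (16 - 36))*8590 = (0 - 20)*8590 = -20*8590 = -171800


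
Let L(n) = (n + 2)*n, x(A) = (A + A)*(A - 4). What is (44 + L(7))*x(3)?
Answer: -642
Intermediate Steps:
x(A) = 2*A*(-4 + A) (x(A) = (2*A)*(-4 + A) = 2*A*(-4 + A))
L(n) = n*(2 + n) (L(n) = (2 + n)*n = n*(2 + n))
(44 + L(7))*x(3) = (44 + 7*(2 + 7))*(2*3*(-4 + 3)) = (44 + 7*9)*(2*3*(-1)) = (44 + 63)*(-6) = 107*(-6) = -642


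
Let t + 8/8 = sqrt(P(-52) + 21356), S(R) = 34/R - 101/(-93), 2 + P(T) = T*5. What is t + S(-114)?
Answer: -125/589 + sqrt(21094) ≈ 145.03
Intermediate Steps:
P(T) = -2 + 5*T (P(T) = -2 + T*5 = -2 + 5*T)
S(R) = 101/93 + 34/R (S(R) = 34/R - 101*(-1/93) = 34/R + 101/93 = 101/93 + 34/R)
t = -1 + sqrt(21094) (t = -1 + sqrt((-2 + 5*(-52)) + 21356) = -1 + sqrt((-2 - 260) + 21356) = -1 + sqrt(-262 + 21356) = -1 + sqrt(21094) ≈ 144.24)
t + S(-114) = (-1 + sqrt(21094)) + (101/93 + 34/(-114)) = (-1 + sqrt(21094)) + (101/93 + 34*(-1/114)) = (-1 + sqrt(21094)) + (101/93 - 17/57) = (-1 + sqrt(21094)) + 464/589 = -125/589 + sqrt(21094)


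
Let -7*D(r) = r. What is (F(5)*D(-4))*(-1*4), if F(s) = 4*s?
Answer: -320/7 ≈ -45.714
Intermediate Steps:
D(r) = -r/7
(F(5)*D(-4))*(-1*4) = ((4*5)*(-⅐*(-4)))*(-1*4) = (20*(4/7))*(-4) = (80/7)*(-4) = -320/7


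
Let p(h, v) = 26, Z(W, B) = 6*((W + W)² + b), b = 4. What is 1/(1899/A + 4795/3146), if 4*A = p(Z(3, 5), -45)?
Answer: 3146/923911 ≈ 0.0034051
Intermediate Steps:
Z(W, B) = 24 + 24*W² (Z(W, B) = 6*((W + W)² + 4) = 6*((2*W)² + 4) = 6*(4*W² + 4) = 6*(4 + 4*W²) = 24 + 24*W²)
A = 13/2 (A = (¼)*26 = 13/2 ≈ 6.5000)
1/(1899/A + 4795/3146) = 1/(1899/(13/2) + 4795/3146) = 1/(1899*(2/13) + 4795*(1/3146)) = 1/(3798/13 + 4795/3146) = 1/(923911/3146) = 3146/923911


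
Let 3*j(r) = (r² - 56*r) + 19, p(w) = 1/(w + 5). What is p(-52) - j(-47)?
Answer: -76141/47 ≈ -1620.0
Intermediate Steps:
p(w) = 1/(5 + w)
j(r) = 19/3 - 56*r/3 + r²/3 (j(r) = ((r² - 56*r) + 19)/3 = (19 + r² - 56*r)/3 = 19/3 - 56*r/3 + r²/3)
p(-52) - j(-47) = 1/(5 - 52) - (19/3 - 56/3*(-47) + (⅓)*(-47)²) = 1/(-47) - (19/3 + 2632/3 + (⅓)*2209) = -1/47 - (19/3 + 2632/3 + 2209/3) = -1/47 - 1*1620 = -1/47 - 1620 = -76141/47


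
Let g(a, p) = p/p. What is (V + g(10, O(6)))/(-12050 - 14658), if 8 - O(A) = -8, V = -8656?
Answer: 8655/26708 ≈ 0.32406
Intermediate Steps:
O(A) = 16 (O(A) = 8 - 1*(-8) = 8 + 8 = 16)
g(a, p) = 1
(V + g(10, O(6)))/(-12050 - 14658) = (-8656 + 1)/(-12050 - 14658) = -8655/(-26708) = -8655*(-1/26708) = 8655/26708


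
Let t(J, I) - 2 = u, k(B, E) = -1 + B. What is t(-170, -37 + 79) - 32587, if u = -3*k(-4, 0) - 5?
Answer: -32575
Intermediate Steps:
u = 10 (u = -3*(-1 - 4) - 5 = -3*(-5) - 5 = 15 - 5 = 10)
t(J, I) = 12 (t(J, I) = 2 + 10 = 12)
t(-170, -37 + 79) - 32587 = 12 - 32587 = -32575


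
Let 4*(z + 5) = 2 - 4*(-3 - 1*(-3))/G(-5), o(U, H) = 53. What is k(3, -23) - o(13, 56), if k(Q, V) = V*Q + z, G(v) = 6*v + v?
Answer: -253/2 ≈ -126.50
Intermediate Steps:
G(v) = 7*v
z = -9/2 (z = -5 + (2 - 4*(-3 - 1*(-3))/(7*(-5)))/4 = -5 + (2 - 4*(-3 + 3)/(-35))/4 = -5 + (2 - 0*(-1)/35)/4 = -5 + (2 - 4*0)/4 = -5 + (2 + 0)/4 = -5 + (1/4)*2 = -5 + 1/2 = -9/2 ≈ -4.5000)
k(Q, V) = -9/2 + Q*V (k(Q, V) = V*Q - 9/2 = Q*V - 9/2 = -9/2 + Q*V)
k(3, -23) - o(13, 56) = (-9/2 + 3*(-23)) - 1*53 = (-9/2 - 69) - 53 = -147/2 - 53 = -253/2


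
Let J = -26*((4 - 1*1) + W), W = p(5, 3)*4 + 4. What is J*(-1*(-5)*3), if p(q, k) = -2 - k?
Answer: 5070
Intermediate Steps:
W = -16 (W = (-2 - 1*3)*4 + 4 = (-2 - 3)*4 + 4 = -5*4 + 4 = -20 + 4 = -16)
J = 338 (J = -26*((4 - 1*1) - 16) = -26*((4 - 1) - 16) = -26*(3 - 16) = -26*(-13) = 338)
J*(-1*(-5)*3) = 338*(-1*(-5)*3) = 338*(5*3) = 338*15 = 5070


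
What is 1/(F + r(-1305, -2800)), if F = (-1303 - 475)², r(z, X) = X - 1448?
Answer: 1/3157036 ≈ 3.1675e-7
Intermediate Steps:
r(z, X) = -1448 + X
F = 3161284 (F = (-1778)² = 3161284)
1/(F + r(-1305, -2800)) = 1/(3161284 + (-1448 - 2800)) = 1/(3161284 - 4248) = 1/3157036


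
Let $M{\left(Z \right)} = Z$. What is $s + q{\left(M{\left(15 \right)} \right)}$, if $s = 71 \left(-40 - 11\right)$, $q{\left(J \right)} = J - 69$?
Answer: $-3675$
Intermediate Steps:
$q{\left(J \right)} = -69 + J$ ($q{\left(J \right)} = J - 69 = -69 + J$)
$s = -3621$ ($s = 71 \left(-40 - 11\right) = 71 \left(-51\right) = -3621$)
$s + q{\left(M{\left(15 \right)} \right)} = -3621 + \left(-69 + 15\right) = -3621 - 54 = -3675$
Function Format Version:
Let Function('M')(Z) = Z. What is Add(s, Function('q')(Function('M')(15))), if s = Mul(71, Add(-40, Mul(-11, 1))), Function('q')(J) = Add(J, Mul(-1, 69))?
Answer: -3675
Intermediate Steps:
Function('q')(J) = Add(-69, J) (Function('q')(J) = Add(J, -69) = Add(-69, J))
s = -3621 (s = Mul(71, Add(-40, -11)) = Mul(71, -51) = -3621)
Add(s, Function('q')(Function('M')(15))) = Add(-3621, Add(-69, 15)) = Add(-3621, -54) = -3675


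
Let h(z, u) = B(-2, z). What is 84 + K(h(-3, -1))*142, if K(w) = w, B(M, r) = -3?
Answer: -342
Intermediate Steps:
h(z, u) = -3
84 + K(h(-3, -1))*142 = 84 - 3*142 = 84 - 426 = -342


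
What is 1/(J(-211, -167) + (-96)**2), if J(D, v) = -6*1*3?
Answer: 1/9198 ≈ 0.00010872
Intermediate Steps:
J(D, v) = -18 (J(D, v) = -6*3 = -18)
1/(J(-211, -167) + (-96)**2) = 1/(-18 + (-96)**2) = 1/(-18 + 9216) = 1/9198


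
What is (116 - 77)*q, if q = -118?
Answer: -4602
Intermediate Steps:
(116 - 77)*q = (116 - 77)*(-118) = 39*(-118) = -4602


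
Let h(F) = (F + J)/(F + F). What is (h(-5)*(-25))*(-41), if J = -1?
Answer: 615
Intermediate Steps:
h(F) = (-1 + F)/(2*F) (h(F) = (F - 1)/(F + F) = (-1 + F)/((2*F)) = (-1 + F)*(1/(2*F)) = (-1 + F)/(2*F))
(h(-5)*(-25))*(-41) = (((½)*(-1 - 5)/(-5))*(-25))*(-41) = (((½)*(-⅕)*(-6))*(-25))*(-41) = ((⅗)*(-25))*(-41) = -15*(-41) = 615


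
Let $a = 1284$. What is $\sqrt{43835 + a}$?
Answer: $\sqrt{45119} \approx 212.41$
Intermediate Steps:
$\sqrt{43835 + a} = \sqrt{43835 + 1284} = \sqrt{45119}$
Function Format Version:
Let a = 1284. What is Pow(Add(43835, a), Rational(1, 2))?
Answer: Pow(45119, Rational(1, 2)) ≈ 212.41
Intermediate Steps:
Pow(Add(43835, a), Rational(1, 2)) = Pow(Add(43835, 1284), Rational(1, 2)) = Pow(45119, Rational(1, 2))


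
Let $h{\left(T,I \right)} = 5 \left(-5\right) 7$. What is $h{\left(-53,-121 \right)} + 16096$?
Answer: $15921$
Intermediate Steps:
$h{\left(T,I \right)} = -175$ ($h{\left(T,I \right)} = \left(-25\right) 7 = -175$)
$h{\left(-53,-121 \right)} + 16096 = -175 + 16096 = 15921$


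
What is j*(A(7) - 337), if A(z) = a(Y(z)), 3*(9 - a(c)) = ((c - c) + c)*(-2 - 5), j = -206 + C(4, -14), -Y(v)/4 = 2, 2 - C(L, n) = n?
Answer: 197600/3 ≈ 65867.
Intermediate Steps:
C(L, n) = 2 - n
Y(v) = -8 (Y(v) = -4*2 = -8)
j = -190 (j = -206 + (2 - 1*(-14)) = -206 + (2 + 14) = -206 + 16 = -190)
a(c) = 9 + 7*c/3 (a(c) = 9 - ((c - c) + c)*(-2 - 5)/3 = 9 - (0 + c)*(-7)/3 = 9 - c*(-7)/3 = 9 - (-7)*c/3 = 9 + 7*c/3)
A(z) = -29/3 (A(z) = 9 + (7/3)*(-8) = 9 - 56/3 = -29/3)
j*(A(7) - 337) = -190*(-29/3 - 337) = -190*(-1040/3) = 197600/3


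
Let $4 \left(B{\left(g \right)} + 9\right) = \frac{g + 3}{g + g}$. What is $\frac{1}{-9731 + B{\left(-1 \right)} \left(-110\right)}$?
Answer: $- \frac{2}{17427} \approx -0.00011476$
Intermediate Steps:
$B{\left(g \right)} = -9 + \frac{3 + g}{8 g}$ ($B{\left(g \right)} = -9 + \frac{\left(g + 3\right) \frac{1}{g + g}}{4} = -9 + \frac{\left(3 + g\right) \frac{1}{2 g}}{4} = -9 + \frac{\frac{1}{2} \frac{1}{g} \left(3 + g\right)}{4} = -9 + \frac{3 + g}{8 g}$)
$\frac{1}{-9731 + B{\left(-1 \right)} \left(-110\right)} = \frac{1}{-9731 + \frac{3 - -71}{8 \left(-1\right)} \left(-110\right)} = \frac{1}{-9731 + \frac{1}{8} \left(-1\right) \left(3 + 71\right) \left(-110\right)} = \frac{1}{-9731 + \frac{1}{8} \left(-1\right) 74 \left(-110\right)} = \frac{1}{-9731 - - \frac{2035}{2}} = \frac{1}{-9731 + \frac{2035}{2}} = \frac{1}{- \frac{17427}{2}} = - \frac{2}{17427}$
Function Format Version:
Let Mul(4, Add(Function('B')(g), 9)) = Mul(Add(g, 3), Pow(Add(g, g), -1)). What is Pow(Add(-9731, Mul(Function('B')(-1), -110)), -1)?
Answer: Rational(-2, 17427) ≈ -0.00011476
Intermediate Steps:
Function('B')(g) = Add(-9, Mul(Rational(1, 8), Pow(g, -1), Add(3, g))) (Function('B')(g) = Add(-9, Mul(Rational(1, 4), Mul(Add(g, 3), Pow(Add(g, g), -1)))) = Add(-9, Mul(Rational(1, 4), Mul(Add(3, g), Pow(Mul(2, g), -1)))) = Add(-9, Mul(Rational(1, 4), Mul(Add(3, g), Mul(Rational(1, 2), Pow(g, -1))))) = Add(-9, Mul(Rational(1, 4), Mul(Rational(1, 2), Pow(g, -1), Add(3, g)))) = Add(-9, Mul(Rational(1, 8), Pow(g, -1), Add(3, g))))
Pow(Add(-9731, Mul(Function('B')(-1), -110)), -1) = Pow(Add(-9731, Mul(Mul(Rational(1, 8), Pow(-1, -1), Add(3, Mul(-71, -1))), -110)), -1) = Pow(Add(-9731, Mul(Mul(Rational(1, 8), -1, Add(3, 71)), -110)), -1) = Pow(Add(-9731, Mul(Mul(Rational(1, 8), -1, 74), -110)), -1) = Pow(Add(-9731, Mul(Rational(-37, 4), -110)), -1) = Pow(Add(-9731, Rational(2035, 2)), -1) = Pow(Rational(-17427, 2), -1) = Rational(-2, 17427)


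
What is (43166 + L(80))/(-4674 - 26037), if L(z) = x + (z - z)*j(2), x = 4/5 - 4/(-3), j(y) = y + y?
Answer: -647522/460665 ≈ -1.4056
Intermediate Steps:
j(y) = 2*y
x = 32/15 (x = 4*(⅕) - 4*(-⅓) = ⅘ + 4/3 = 32/15 ≈ 2.1333)
L(z) = 32/15 (L(z) = 32/15 + (z - z)*(2*2) = 32/15 + 0*4 = 32/15 + 0 = 32/15)
(43166 + L(80))/(-4674 - 26037) = (43166 + 32/15)/(-4674 - 26037) = (647522/15)/(-30711) = (647522/15)*(-1/30711) = -647522/460665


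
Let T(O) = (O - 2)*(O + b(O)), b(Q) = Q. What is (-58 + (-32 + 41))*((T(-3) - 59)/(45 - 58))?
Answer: -1421/13 ≈ -109.31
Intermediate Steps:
T(O) = 2*O*(-2 + O) (T(O) = (O - 2)*(O + O) = (-2 + O)*(2*O) = 2*O*(-2 + O))
(-58 + (-32 + 41))*((T(-3) - 59)/(45 - 58)) = (-58 + (-32 + 41))*((2*(-3)*(-2 - 3) - 59)/(45 - 58)) = (-58 + 9)*((2*(-3)*(-5) - 59)/(-13)) = -49*(30 - 59)*(-1)/13 = -(-1421)*(-1)/13 = -49*29/13 = -1421/13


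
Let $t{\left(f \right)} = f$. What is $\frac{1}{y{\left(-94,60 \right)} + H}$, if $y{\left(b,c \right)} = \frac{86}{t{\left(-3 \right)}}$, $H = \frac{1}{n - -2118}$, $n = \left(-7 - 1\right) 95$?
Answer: $- \frac{4074}{116785} \approx -0.034885$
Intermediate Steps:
$n = -760$ ($n = \left(-8\right) 95 = -760$)
$H = \frac{1}{1358}$ ($H = \frac{1}{-760 - -2118} = \frac{1}{-760 + 2118} = \frac{1}{1358} \approx 0.00073638$)
$y{\left(b,c \right)} = - \frac{86}{3}$ ($y{\left(b,c \right)} = \frac{86}{-3} = 86 \left(- \frac{1}{3}\right) = - \frac{86}{3}$)
$\frac{1}{y{\left(-94,60 \right)} + H} = \frac{1}{- \frac{86}{3} + \frac{1}{1358}} = \frac{1}{- \frac{116785}{4074}} = - \frac{4074}{116785}$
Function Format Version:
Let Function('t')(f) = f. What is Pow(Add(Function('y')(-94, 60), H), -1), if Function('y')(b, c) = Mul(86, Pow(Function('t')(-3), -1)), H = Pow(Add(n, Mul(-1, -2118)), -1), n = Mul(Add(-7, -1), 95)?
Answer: Rational(-4074, 116785) ≈ -0.034885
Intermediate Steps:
n = -760 (n = Mul(-8, 95) = -760)
H = Rational(1, 1358) (H = Pow(Add(-760, Mul(-1, -2118)), -1) = Pow(Add(-760, 2118), -1) = Pow(1358, -1) = Rational(1, 1358) ≈ 0.00073638)
Function('y')(b, c) = Rational(-86, 3) (Function('y')(b, c) = Mul(86, Pow(-3, -1)) = Mul(86, Rational(-1, 3)) = Rational(-86, 3))
Pow(Add(Function('y')(-94, 60), H), -1) = Pow(Add(Rational(-86, 3), Rational(1, 1358)), -1) = Pow(Rational(-116785, 4074), -1) = Rational(-4074, 116785)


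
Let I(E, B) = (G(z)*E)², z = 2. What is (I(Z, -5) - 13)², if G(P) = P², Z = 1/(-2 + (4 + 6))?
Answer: 2601/16 ≈ 162.56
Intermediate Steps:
Z = ⅛ (Z = 1/(-2 + 10) = 1/8 = ⅛ ≈ 0.12500)
I(E, B) = 16*E² (I(E, B) = (2²*E)² = (4*E)² = 16*E²)
(I(Z, -5) - 13)² = (16*(⅛)² - 13)² = (16*(1/64) - 13)² = (¼ - 13)² = (-51/4)² = 2601/16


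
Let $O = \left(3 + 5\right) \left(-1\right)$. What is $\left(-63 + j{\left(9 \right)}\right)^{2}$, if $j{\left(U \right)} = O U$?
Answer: $18225$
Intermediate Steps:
$O = -8$ ($O = 8 \left(-1\right) = -8$)
$j{\left(U \right)} = - 8 U$
$\left(-63 + j{\left(9 \right)}\right)^{2} = \left(-63 - 72\right)^{2} = \left(-135\right)^{2} = 18225$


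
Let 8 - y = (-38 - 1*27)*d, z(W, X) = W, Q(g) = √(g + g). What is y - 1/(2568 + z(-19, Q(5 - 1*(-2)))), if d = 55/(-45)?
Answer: -1639016/22941 ≈ -71.445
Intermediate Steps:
Q(g) = √2*√g (Q(g) = √(2*g) = √2*√g)
d = -11/9 (d = 55*(-1/45) = -11/9 ≈ -1.2222)
y = -643/9 (y = 8 - (-38 - 1*27)*(-11)/9 = 8 - (-38 - 27)*(-11)/9 = 8 - (-65)*(-11)/9 = 8 - 1*715/9 = 8 - 715/9 = -643/9 ≈ -71.444)
y - 1/(2568 + z(-19, Q(5 - 1*(-2)))) = -643/9 - 1/(2568 - 19) = -643/9 - 1/2549 = -1639016/22941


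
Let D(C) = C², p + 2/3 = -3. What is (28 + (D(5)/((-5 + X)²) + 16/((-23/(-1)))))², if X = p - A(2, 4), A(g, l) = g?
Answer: 463781430225/554696704 ≈ 836.10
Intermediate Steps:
p = -11/3 (p = -⅔ - 3 = -11/3 ≈ -3.6667)
X = -17/3 (X = -11/3 - 1*2 = -11/3 - 2 = -17/3 ≈ -5.6667)
(28 + (D(5)/((-5 + X)²) + 16/((-23/(-1)))))² = (28 + (5²/((-5 - 17/3)²) + 16/((-23/(-1)))))² = (28 + (25/((-32/3)²) + 16/((-23*(-1)))))² = (28 + (25/(1024/9) + 16/23))² = (28 + (25*(9/1024) + 16*(1/23)))² = (28 + (225/1024 + 16/23))² = (28 + 21559/23552)² = (681015/23552)² = 463781430225/554696704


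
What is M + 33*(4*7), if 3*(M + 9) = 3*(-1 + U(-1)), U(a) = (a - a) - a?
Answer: 915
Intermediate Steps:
U(a) = -a (U(a) = 0 - a = -a)
M = -9 (M = -9 + (3*(-1 - 1*(-1)))/3 = -9 + (3*(-1 + 1))/3 = -9 + (3*0)/3 = -9 + (⅓)*0 = -9 + 0 = -9)
M + 33*(4*7) = -9 + 33*(4*7) = -9 + 33*28 = -9 + 924 = 915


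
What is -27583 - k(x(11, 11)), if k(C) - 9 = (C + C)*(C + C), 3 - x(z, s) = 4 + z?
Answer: -28168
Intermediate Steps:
x(z, s) = -1 - z (x(z, s) = 3 - (4 + z) = 3 + (-4 - z) = -1 - z)
k(C) = 9 + 4*C² (k(C) = 9 + (C + C)*(C + C) = 9 + (2*C)*(2*C) = 9 + 4*C²)
-27583 - k(x(11, 11)) = -27583 - (9 + 4*(-1 - 1*11)²) = -27583 - (9 + 4*(-1 - 11)²) = -27583 - (9 + 4*(-12)²) = -27583 - (9 + 4*144) = -27583 - (9 + 576) = -27583 - 1*585 = -27583 - 585 = -28168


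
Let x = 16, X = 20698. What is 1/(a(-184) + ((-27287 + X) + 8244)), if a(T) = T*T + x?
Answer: 1/35527 ≈ 2.8148e-5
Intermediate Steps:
a(T) = 16 + T**2 (a(T) = T*T + 16 = T**2 + 16 = 16 + T**2)
1/(a(-184) + ((-27287 + X) + 8244)) = 1/((16 + (-184)**2) + ((-27287 + 20698) + 8244)) = 1/((16 + 33856) + (-6589 + 8244)) = 1/(33872 + 1655) = 1/35527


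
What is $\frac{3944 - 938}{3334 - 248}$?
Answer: $\frac{1503}{1543} \approx 0.97408$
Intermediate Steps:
$\frac{3944 - 938}{3334 - 248} = \frac{3006}{3086} = 3006 \cdot \frac{1}{3086} = \frac{1503}{1543}$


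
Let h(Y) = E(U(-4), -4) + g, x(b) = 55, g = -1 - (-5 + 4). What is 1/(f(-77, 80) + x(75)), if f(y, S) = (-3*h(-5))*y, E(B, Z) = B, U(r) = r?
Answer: -1/869 ≈ -0.0011507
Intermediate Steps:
g = 0 (g = -1 - 1*(-1) = -1 + 1 = 0)
h(Y) = -4 (h(Y) = -4 + 0 = -4)
f(y, S) = 12*y (f(y, S) = (-3*(-4))*y = 12*y)
1/(f(-77, 80) + x(75)) = 1/(12*(-77) + 55) = 1/(-924 + 55) = 1/(-869) = -1/869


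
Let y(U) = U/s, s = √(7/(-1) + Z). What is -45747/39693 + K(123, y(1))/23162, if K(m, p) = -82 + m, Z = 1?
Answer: -352654867/306456422 ≈ -1.1508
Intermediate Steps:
s = I*√6 (s = √(7/(-1) + 1) = √(7*(-1) + 1) = √(-7 + 1) = √(-6) = I*√6 ≈ 2.4495*I)
y(U) = -I*U*√6/6 (y(U) = U/((I*√6)) = U*(-I*√6/6) = -I*U*√6/6)
-45747/39693 + K(123, y(1))/23162 = -45747/39693 + (-82 + 123)/23162 = -45747*1/39693 + 41*(1/23162) = -15249/13231 + 41/23162 = -352654867/306456422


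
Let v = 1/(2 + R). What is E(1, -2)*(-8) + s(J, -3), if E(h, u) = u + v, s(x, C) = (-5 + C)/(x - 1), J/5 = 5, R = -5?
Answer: 55/3 ≈ 18.333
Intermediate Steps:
J = 25 (J = 5*5 = 25)
s(x, C) = (-5 + C)/(-1 + x)
v = -⅓ (v = 1/(2 - 5) = 1/(-3) = -⅓ ≈ -0.33333)
E(h, u) = -⅓ + u (E(h, u) = u - ⅓ = -⅓ + u)
E(1, -2)*(-8) + s(J, -3) = (-⅓ - 2)*(-8) + (-5 - 3)/(-1 + 25) = -7/3*(-8) - 8/24 = 56/3 + (1/24)*(-8) = 56/3 - ⅓ = 55/3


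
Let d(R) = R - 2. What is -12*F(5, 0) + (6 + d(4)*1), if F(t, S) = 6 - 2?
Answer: -40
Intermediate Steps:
d(R) = -2 + R
F(t, S) = 4
-12*F(5, 0) + (6 + d(4)*1) = -12*4 + (6 + (-2 + 4)*1) = -48 + (6 + 2*1) = -48 + (6 + 2) = -48 + 8 = -40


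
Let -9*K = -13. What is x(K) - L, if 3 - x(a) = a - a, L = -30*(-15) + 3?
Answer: -450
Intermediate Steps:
K = 13/9 (K = -⅑*(-13) = 13/9 ≈ 1.4444)
L = 453 (L = 450 + 3 = 453)
x(a) = 3 (x(a) = 3 - (a - a) = 3 - 1*0 = 3 + 0 = 3)
x(K) - L = 3 - 1*453 = 3 - 453 = -450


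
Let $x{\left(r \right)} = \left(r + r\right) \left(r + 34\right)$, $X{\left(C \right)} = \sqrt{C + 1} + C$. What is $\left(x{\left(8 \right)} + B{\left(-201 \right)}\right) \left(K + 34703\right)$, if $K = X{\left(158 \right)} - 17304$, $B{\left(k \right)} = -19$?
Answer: $11464721 + 653 \sqrt{159} \approx 1.1473 \cdot 10^{7}$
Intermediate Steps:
$X{\left(C \right)} = C + \sqrt{1 + C}$ ($X{\left(C \right)} = \sqrt{1 + C} + C = C + \sqrt{1 + C}$)
$x{\left(r \right)} = 2 r \left(34 + r\right)$
$K = -17146 + \sqrt{159}$ ($K = \left(158 + \sqrt{1 + 158}\right) - 17304 = \left(158 + \sqrt{159}\right) - 17304 = -17146 + \sqrt{159} \approx -17133.0$)
$\left(x{\left(8 \right)} + B{\left(-201 \right)}\right) \left(K + 34703\right) = \left(2 \cdot 8 \left(34 + 8\right) - 19\right) \left(\left(-17146 + \sqrt{159}\right) + 34703\right) = \left(2 \cdot 8 \cdot 42 - 19\right) \left(17557 + \sqrt{159}\right) = \left(672 - 19\right) \left(17557 + \sqrt{159}\right) = 653 \left(17557 + \sqrt{159}\right) = 11464721 + 653 \sqrt{159}$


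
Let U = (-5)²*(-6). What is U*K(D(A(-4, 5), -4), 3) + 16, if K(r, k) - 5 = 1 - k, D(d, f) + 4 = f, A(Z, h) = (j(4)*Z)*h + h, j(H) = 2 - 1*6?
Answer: -434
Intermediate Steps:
j(H) = -4 (j(H) = 2 - 6 = -4)
A(Z, h) = h - 4*Z*h (A(Z, h) = (-4*Z)*h + h = -4*Z*h + h = h - 4*Z*h)
D(d, f) = -4 + f
K(r, k) = 6 - k (K(r, k) = 5 + (1 - k) = 6 - k)
U = -150 (U = 25*(-6) = -150)
U*K(D(A(-4, 5), -4), 3) + 16 = -150*(6 - 1*3) + 16 = -150*(6 - 3) + 16 = -150*3 + 16 = -450 + 16 = -434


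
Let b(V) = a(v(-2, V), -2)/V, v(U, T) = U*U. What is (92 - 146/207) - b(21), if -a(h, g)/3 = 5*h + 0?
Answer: 136426/1449 ≈ 94.152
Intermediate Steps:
v(U, T) = U²
a(h, g) = -15*h (a(h, g) = -3*(5*h + 0) = -15*h)
b(V) = -60/V (b(V) = (-15*(-2)²)/V = (-15*4)/V = -60/V)
(92 - 146/207) - b(21) = (92 - 146/207) - (-60)/21 = (92 - 146*1/207) - (-60)/21 = (92 - 146/207) - 1*(-20/7) = 18898/207 + 20/7 = 136426/1449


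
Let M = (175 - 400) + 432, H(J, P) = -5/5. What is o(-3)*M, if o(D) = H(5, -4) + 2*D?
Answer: -1449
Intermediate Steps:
H(J, P) = -1 (H(J, P) = -5*1/5 = -1)
M = 207 (M = -225 + 432 = 207)
o(D) = -1 + 2*D
o(-3)*M = (-1 + 2*(-3))*207 = (-1 - 6)*207 = -7*207 = -1449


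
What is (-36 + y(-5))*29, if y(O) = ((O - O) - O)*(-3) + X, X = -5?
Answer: -1624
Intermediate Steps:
y(O) = -5 + 3*O (y(O) = ((O - O) - O)*(-3) - 5 = (0 - O)*(-3) - 5 = -O*(-3) - 5 = 3*O - 5 = -5 + 3*O)
(-36 + y(-5))*29 = (-36 + (-5 + 3*(-5)))*29 = (-36 + (-5 - 15))*29 = (-36 - 20)*29 = -56*29 = -1624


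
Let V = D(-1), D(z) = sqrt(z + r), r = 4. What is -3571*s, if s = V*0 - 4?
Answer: 14284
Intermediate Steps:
D(z) = sqrt(4 + z) (D(z) = sqrt(z + 4) = sqrt(4 + z))
V = sqrt(3) (V = sqrt(4 - 1) = sqrt(3) ≈ 1.7320)
s = -4 (s = sqrt(3)*0 - 4 = 0 - 4 = -4)
-3571*s = -3571*(-4) = 14284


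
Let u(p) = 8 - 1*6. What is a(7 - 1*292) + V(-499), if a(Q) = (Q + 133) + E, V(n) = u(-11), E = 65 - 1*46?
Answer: -131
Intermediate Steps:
u(p) = 2 (u(p) = 8 - 6 = 2)
E = 19 (E = 65 - 46 = 19)
V(n) = 2
a(Q) = 152 + Q (a(Q) = (Q + 133) + 19 = (133 + Q) + 19 = 152 + Q)
a(7 - 1*292) + V(-499) = (152 + (7 - 1*292)) + 2 = (152 + (7 - 292)) + 2 = (152 - 285) + 2 = -133 + 2 = -131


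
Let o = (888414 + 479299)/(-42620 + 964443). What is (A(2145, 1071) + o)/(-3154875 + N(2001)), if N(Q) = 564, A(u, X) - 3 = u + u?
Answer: -3958753852/2907716428953 ≈ -0.0013615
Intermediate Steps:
A(u, X) = 3 + 2*u (A(u, X) = 3 + (u + u) = 3 + 2*u)
o = 1367713/921823 ≈ 1.4837
(A(2145, 1071) + o)/(-3154875 + N(2001)) = ((3 + 2*2145) + 1367713/921823)/(-3154875 + 564) = ((3 + 4290) + 1367713/921823)/(-3154311) = (4293 + 1367713/921823)*(-1/3154311) = (3958753852/921823)*(-1/3154311) = -3958753852/2907716428953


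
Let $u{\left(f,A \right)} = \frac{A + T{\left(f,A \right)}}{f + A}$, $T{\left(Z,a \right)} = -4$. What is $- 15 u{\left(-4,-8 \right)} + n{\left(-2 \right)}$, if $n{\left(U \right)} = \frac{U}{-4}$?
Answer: $- \frac{29}{2} \approx -14.5$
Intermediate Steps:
$u{\left(f,A \right)} = \frac{-4 + A}{A + f}$ ($u{\left(f,A \right)} = \frac{A - 4}{f + A} = \frac{-4 + A}{A + f}$)
$n{\left(U \right)} = - \frac{U}{4}$
$- 15 u{\left(-4,-8 \right)} + n{\left(-2 \right)} = - 15 \frac{-4 - 8}{-8 - 4} - - \frac{1}{2} = - 15 \frac{1}{-12} \left(-12\right) + \frac{1}{2} = - 15 \left(\left(- \frac{1}{12}\right) \left(-12\right)\right) + \frac{1}{2} = \left(-15\right) 1 + \frac{1}{2} = -15 + \frac{1}{2} = - \frac{29}{2}$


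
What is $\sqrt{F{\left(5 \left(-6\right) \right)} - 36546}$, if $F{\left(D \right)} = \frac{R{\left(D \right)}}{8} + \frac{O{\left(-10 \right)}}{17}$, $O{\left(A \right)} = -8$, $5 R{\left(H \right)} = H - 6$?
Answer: $\frac{7 i \sqrt{21555490}}{170} \approx 191.17 i$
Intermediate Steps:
$R{\left(H \right)} = - \frac{6}{5} + \frac{H}{5}$ ($R{\left(H \right)} = \frac{H - 6}{5} = \frac{-6 + H}{5} = - \frac{6}{5} + \frac{H}{5}$)
$F{\left(D \right)} = - \frac{211}{340} + \frac{D}{40}$ ($F{\left(D \right)} = \frac{- \frac{6}{5} + \frac{D}{5}}{8} - \frac{8}{17} = \left(- \frac{6}{5} + \frac{D}{5}\right) \frac{1}{8} - \frac{8}{17} = \left(- \frac{3}{20} + \frac{D}{40}\right) - \frac{8}{17} = - \frac{211}{340} + \frac{D}{40}$)
$\sqrt{F{\left(5 \left(-6\right) \right)} - 36546} = \sqrt{\left(- \frac{211}{340} + \frac{5 \left(-6\right)}{40}\right) - 36546} = \sqrt{\left(- \frac{211}{340} + \frac{1}{40} \left(-30\right)\right) - 36546} = \sqrt{\left(- \frac{211}{340} - \frac{3}{4}\right) - 36546} = \sqrt{- \frac{233}{170} - 36546} = \sqrt{- \frac{6213053}{170}} = \frac{7 i \sqrt{21555490}}{170}$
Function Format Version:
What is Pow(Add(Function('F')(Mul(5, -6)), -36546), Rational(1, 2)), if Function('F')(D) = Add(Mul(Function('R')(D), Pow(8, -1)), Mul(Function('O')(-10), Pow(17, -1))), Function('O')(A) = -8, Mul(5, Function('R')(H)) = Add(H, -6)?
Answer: Mul(Rational(7, 170), I, Pow(21555490, Rational(1, 2))) ≈ Mul(191.17, I)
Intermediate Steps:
Function('R')(H) = Add(Rational(-6, 5), Mul(Rational(1, 5), H)) (Function('R')(H) = Mul(Rational(1, 5), Add(H, -6)) = Mul(Rational(1, 5), Add(-6, H)) = Add(Rational(-6, 5), Mul(Rational(1, 5), H)))
Function('F')(D) = Add(Rational(-211, 340), Mul(Rational(1, 40), D)) (Function('F')(D) = Add(Mul(Add(Rational(-6, 5), Mul(Rational(1, 5), D)), Pow(8, -1)), Mul(-8, Pow(17, -1))) = Add(Mul(Add(Rational(-6, 5), Mul(Rational(1, 5), D)), Rational(1, 8)), Mul(-8, Rational(1, 17))) = Add(Add(Rational(-3, 20), Mul(Rational(1, 40), D)), Rational(-8, 17)) = Add(Rational(-211, 340), Mul(Rational(1, 40), D)))
Pow(Add(Function('F')(Mul(5, -6)), -36546), Rational(1, 2)) = Pow(Add(Add(Rational(-211, 340), Mul(Rational(1, 40), Mul(5, -6))), -36546), Rational(1, 2)) = Pow(Add(Add(Rational(-211, 340), Mul(Rational(1, 40), -30)), -36546), Rational(1, 2)) = Pow(Add(Add(Rational(-211, 340), Rational(-3, 4)), -36546), Rational(1, 2)) = Pow(Add(Rational(-233, 170), -36546), Rational(1, 2)) = Pow(Rational(-6213053, 170), Rational(1, 2)) = Mul(Rational(7, 170), I, Pow(21555490, Rational(1, 2)))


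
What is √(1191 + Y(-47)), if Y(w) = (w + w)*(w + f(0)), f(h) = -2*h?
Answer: √5609 ≈ 74.893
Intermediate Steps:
Y(w) = 2*w² (Y(w) = (w + w)*(w - 2*0) = (2*w)*(w + 0) = (2*w)*w = 2*w²)
√(1191 + Y(-47)) = √(1191 + 2*(-47)²) = √(1191 + 2*2209) = √(1191 + 4418) = √5609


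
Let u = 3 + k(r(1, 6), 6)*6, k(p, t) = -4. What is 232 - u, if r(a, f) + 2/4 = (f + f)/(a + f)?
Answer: 253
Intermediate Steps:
r(a, f) = -½ + 2*f/(a + f) (r(a, f) = -½ + (f + f)/(a + f) = -½ + (2*f)/(a + f) = -½ + 2*f/(a + f))
u = -21 (u = 3 - 4*6 = 3 - 24 = -21)
232 - u = 232 - 1*(-21) = 232 + 21 = 253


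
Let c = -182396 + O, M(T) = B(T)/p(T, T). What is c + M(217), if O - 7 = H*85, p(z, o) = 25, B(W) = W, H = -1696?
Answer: -8163508/25 ≈ -3.2654e+5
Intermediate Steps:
M(T) = T/25
O = -144153 (O = 7 - 1696*85 = 7 - 144160 = -144153)
c = -326549 (c = -182396 - 144153 = -326549)
c + M(217) = -326549 + (1/25)*217 = -326549 + 217/25 = -8163508/25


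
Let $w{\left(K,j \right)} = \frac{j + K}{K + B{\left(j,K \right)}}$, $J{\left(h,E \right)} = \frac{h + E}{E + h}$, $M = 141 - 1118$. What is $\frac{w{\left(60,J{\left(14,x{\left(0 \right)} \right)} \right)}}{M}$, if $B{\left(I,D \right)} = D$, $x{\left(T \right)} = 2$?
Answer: $- \frac{61}{117240} \approx -0.0005203$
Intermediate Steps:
$M = -977$ ($M = 141 - 1118 = -977$)
$J{\left(h,E \right)} = 1$ ($J{\left(h,E \right)} = \frac{E + h}{E + h} = 1$)
$w{\left(K,j \right)} = \frac{K + j}{2 K}$ ($w{\left(K,j \right)} = \frac{j + K}{K + K} = \frac{K + j}{2 K}$)
$\frac{w{\left(60,J{\left(14,x{\left(0 \right)} \right)} \right)}}{M} = \frac{\frac{1}{2} \cdot \frac{1}{60} \left(60 + 1\right)}{-977} = \frac{1}{2} \cdot \frac{1}{60} \cdot 61 \left(- \frac{1}{977}\right) = \frac{61}{120} \left(- \frac{1}{977}\right) = - \frac{61}{117240}$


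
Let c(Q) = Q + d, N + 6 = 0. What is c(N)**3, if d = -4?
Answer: -1000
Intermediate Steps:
N = -6 (N = -6 + 0 = -6)
c(Q) = -4 + Q (c(Q) = Q - 4 = -4 + Q)
c(N)**3 = (-4 - 6)**3 = (-10)**3 = -1000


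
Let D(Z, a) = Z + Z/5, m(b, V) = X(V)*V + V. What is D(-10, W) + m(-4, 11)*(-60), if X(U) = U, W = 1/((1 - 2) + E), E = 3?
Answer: -7932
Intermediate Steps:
W = 1/2 (W = 1/((1 - 2) + 3) = 1/(-1 + 3) = 1/2 ≈ 0.50000)
m(b, V) = V + V**2 (m(b, V) = V*V + V = V**2 + V = V + V**2)
D(Z, a) = 6*Z/5 (D(Z, a) = Z + Z*(1/5) = Z + Z/5 = 6*Z/5)
D(-10, W) + m(-4, 11)*(-60) = (6/5)*(-10) + (11*(1 + 11))*(-60) = -12 + (11*12)*(-60) = -12 + 132*(-60) = -12 - 7920 = -7932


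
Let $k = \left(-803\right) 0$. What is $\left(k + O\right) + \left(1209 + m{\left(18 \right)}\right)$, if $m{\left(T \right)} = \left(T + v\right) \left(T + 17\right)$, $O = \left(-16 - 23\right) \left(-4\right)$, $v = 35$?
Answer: $3220$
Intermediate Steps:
$O = 156$ ($O = \left(-39\right) \left(-4\right) = 156$)
$k = 0$
$m{\left(T \right)} = \left(17 + T\right) \left(35 + T\right)$ ($m{\left(T \right)} = \left(T + 35\right) \left(T + 17\right) = \left(35 + T\right) \left(17 + T\right) = \left(17 + T\right) \left(35 + T\right)$)
$\left(k + O\right) + \left(1209 + m{\left(18 \right)}\right) = \left(0 + 156\right) + \left(1209 + \left(595 + 18^{2} + 52 \cdot 18\right)\right) = 156 + \left(1209 + \left(595 + 324 + 936\right)\right) = 156 + \left(1209 + 1855\right) = 156 + 3064 = 3220$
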